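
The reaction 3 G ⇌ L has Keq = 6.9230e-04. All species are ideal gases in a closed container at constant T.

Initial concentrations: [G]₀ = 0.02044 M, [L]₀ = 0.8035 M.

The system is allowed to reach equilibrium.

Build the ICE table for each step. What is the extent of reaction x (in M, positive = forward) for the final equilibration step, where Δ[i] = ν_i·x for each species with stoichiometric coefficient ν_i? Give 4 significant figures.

x = -0.7939 M

Q₀ = 9.4090e+04 vs Keq = 6.9230e-04 ⇒ Q>K, reverse
Step 1:
                  G         L
  init      0.02044    0.8035
  Δ           2.382   -0.7939
  eq          2.402  0.009596
  solve Keq expr → x = -0.7939; check Q = 6.9230e-04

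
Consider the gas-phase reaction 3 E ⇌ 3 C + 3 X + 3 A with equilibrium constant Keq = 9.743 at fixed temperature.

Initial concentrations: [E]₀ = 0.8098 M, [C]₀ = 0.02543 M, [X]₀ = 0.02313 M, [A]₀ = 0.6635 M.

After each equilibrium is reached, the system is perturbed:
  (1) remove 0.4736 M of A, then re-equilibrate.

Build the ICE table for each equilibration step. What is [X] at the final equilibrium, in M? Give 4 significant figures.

Q₀ = 1.1193e-10 vs Keq = 9.743 ⇒ Q<K, forward
Step 1:
                   E          C          X          A
  init        0.8098    0.02543    0.02313     0.6635
  Δ          -0.5891     0.5891     0.5891     0.5891
  eq          0.2207     0.6146     0.6123      1.253
  solve Keq expr → x = 0.1964; check Q = 9.743
Then remove 0.4736 M of A.
Step 2:
                   E          C          X          A
  init        0.2207     0.6146     0.6123      0.779
  Δ         -0.04991    0.04991    0.04991    0.04991
  eq          0.1708     0.6645     0.6622     0.8289
  solve Keq expr → x = 0.01664; check Q = 9.743

[X]_eq = 0.6622 M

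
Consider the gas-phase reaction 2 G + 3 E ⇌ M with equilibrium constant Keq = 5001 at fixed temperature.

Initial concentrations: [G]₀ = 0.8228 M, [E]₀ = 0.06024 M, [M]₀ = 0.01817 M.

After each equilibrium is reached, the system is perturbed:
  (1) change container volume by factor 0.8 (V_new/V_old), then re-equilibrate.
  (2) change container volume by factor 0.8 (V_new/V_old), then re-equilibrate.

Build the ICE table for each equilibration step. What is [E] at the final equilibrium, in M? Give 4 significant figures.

[E]_eq = 0.01912 M

Q₀ = 122.8 vs Keq = 5001 ⇒ Q<K, forward
Step 1:
                  G         E         M
  Initial    0.8228   0.06024   0.01817
  Change   -0.02589  -0.03884   0.01295
  Equil      0.7969    0.0214   0.03112
  solve Keq expr → x = 0.01295; check Q = 5001
Then change container volume by factor 0.8 (V_new/V_old).
Step 2:
                  G         E         M
  Initial    0.9961   0.02675    0.0389
  Change   -0.00431 -0.006465  0.002155
  Equil      0.9918   0.02028   0.04105
  solve Keq expr → x = 0.002155; check Q = 5001
Then change container volume by factor 0.8 (V_new/V_old).
Step 3:
                  G         E         M
  Initial      1.24   0.02535   0.05131
  Change  -0.004154 -0.006231  0.002077
  Equil       1.236   0.01912   0.05339
  solve Keq expr → x = 0.002077; check Q = 5001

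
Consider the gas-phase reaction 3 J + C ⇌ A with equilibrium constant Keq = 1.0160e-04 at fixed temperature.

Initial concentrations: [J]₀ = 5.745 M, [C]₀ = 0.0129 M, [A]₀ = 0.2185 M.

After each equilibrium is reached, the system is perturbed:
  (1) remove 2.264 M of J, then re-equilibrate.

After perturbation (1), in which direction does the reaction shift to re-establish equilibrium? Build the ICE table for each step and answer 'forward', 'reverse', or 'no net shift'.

Q₀ = 0.08933 vs Keq = 1.0160e-04 ⇒ Q>K, reverse
Step 1:
                   J          C          A
  I            5.745     0.0129     0.2185
  C           0.6376     0.2125    -0.2125
  E            6.383     0.2254   0.005956
  solve Keq expr → x = -0.2125; check Q = 1.0160e-04
Then remove 2.264 M of J.
Step 2:
                   J          C          A
  I            4.119     0.2254   0.005956
  C          0.01293   0.004309  -0.004309
  E            4.132     0.2298   0.001646
  solve Keq expr → x = -0.004309; check Q = 1.0160e-04

Direction: reverse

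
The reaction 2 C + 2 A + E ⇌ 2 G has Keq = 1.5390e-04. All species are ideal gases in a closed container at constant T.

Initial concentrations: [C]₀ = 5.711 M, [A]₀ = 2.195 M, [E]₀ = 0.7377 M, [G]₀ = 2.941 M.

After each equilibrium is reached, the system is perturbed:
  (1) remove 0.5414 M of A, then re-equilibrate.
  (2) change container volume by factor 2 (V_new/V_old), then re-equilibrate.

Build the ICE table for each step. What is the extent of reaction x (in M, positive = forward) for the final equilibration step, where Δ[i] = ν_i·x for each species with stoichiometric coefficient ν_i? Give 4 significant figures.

x = -0.08223 M

Q₀ = 0.07461 vs Keq = 1.5390e-04 ⇒ Q>K, reverse
Step 1:
                    C           A           E           G
  Initial       5.711       2.195      0.7377       2.941
  Change        2.321       2.321       1.161      -2.321
  Equil         8.032       4.516       1.898        0.62
  solve Keq expr → x = -1.161; check Q = 1.5390e-04
Then remove 0.5414 M of A.
Step 2:
                    C           A           E           G
  Initial       8.032       3.975       1.898        0.62
  Change      0.05809     0.05809     0.02905    -0.05809
  Equil          8.09       4.033       1.927      0.5619
  solve Keq expr → x = -0.02905; check Q = 1.5390e-04
Then change container volume by factor 2 (V_new/V_old).
Step 3:
                    C           A           E           G
  Initial       4.045       2.016      0.9636      0.2809
  Change       0.1645      0.1645     0.08223     -0.1645
  Equil          4.21       2.181       1.046      0.1165
  solve Keq expr → x = -0.08223; check Q = 1.5390e-04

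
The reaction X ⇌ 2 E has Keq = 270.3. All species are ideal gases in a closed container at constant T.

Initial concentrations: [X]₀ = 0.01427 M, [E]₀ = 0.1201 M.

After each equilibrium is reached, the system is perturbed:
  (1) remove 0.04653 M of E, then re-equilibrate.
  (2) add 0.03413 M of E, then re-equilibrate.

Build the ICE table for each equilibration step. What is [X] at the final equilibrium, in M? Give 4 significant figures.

[X]_eq = 6.8531e-05 M

Q₀ = 1.011 vs Keq = 270.3 ⇒ Q<K, forward
Step 1:
                   X          E
  I          0.01427     0.1201
  C         -0.01419    0.02838
  E       8.1559e-05     0.1485
  solve Keq expr → x = 0.01419; check Q = 270.3
Then remove 0.04653 M of E.
Step 2:
                   X          E
  I       8.1559e-05     0.1019
  C       -4.3043e-05 8.6087e-05
  E       3.8515e-05      0.102
  solve Keq expr → x = 4.3043e-05; check Q = 270.3
Then add 0.03413 M of E.
Step 3:
                   X          E
  I       3.8515e-05     0.1362
  C       3.0016e-05 -6.0032e-05
  E       6.8531e-05     0.1361
  solve Keq expr → x = -3.0016e-05; check Q = 270.3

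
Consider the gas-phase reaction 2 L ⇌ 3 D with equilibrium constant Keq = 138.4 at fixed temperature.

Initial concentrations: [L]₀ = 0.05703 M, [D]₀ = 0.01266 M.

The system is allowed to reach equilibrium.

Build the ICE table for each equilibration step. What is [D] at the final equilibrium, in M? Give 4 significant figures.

Q₀ = 6.2387e-04 vs Keq = 138.4 ⇒ Q<K, forward
Step 1:
                   L          D
  Initial    0.05703    0.01266
  Change    -0.05456    0.08184
  Equil     0.002469     0.0945
  solve Keq expr → x = 0.02728; check Q = 138.4

[D]_eq = 0.0945 M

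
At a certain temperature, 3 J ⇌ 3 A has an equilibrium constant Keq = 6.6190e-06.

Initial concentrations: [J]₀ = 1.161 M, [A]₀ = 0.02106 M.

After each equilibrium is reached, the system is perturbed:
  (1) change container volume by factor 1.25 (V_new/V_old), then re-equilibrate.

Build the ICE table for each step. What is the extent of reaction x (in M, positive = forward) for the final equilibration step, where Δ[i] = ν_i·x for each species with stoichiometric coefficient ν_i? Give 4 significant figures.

x = 0 M

Q₀ = 5.9687e-06 vs Keq = 6.6190e-06 ⇒ Q<K, forward
Step 1:
                    J           A
  init          1.161     0.02106
  Δ       -7.2504e-04  7.2504e-04
  eq             1.16     0.02179
  solve Keq expr → x = 2.4168e-04; check Q = 6.6190e-06
Then change container volume by factor 1.25 (V_new/V_old).
Step 2:
                    J           A
  init         0.9282     0.01743
  Δ                 0           0
  eq           0.9282     0.01743
  solve Keq expr → x = 0; check Q = 6.6190e-06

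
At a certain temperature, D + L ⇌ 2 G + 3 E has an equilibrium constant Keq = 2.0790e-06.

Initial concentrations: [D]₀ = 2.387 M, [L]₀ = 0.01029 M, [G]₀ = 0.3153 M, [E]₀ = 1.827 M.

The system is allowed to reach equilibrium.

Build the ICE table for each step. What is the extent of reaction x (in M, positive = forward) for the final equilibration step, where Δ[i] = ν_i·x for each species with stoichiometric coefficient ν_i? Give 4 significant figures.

x = -0.1574 M

Q₀ = 24.68 vs Keq = 2.0790e-06 ⇒ Q>K, reverse
Step 1:
                    D           L           G           E
  init          2.387     0.01029      0.3153       1.827
  Δ            0.1574      0.1574     -0.3147     -0.4721
  eq            2.544      0.1676  5.9707e-04       1.355
  solve Keq expr → x = -0.1574; check Q = 2.0790e-06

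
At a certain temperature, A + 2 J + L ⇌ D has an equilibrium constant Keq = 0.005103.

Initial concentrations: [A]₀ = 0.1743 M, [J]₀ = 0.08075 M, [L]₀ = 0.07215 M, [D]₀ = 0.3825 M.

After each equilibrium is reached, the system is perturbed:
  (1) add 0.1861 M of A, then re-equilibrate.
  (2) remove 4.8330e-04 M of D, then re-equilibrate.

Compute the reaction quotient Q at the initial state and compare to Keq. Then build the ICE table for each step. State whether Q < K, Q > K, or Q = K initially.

Q₀ = 4665 vs Keq = 0.005103 ⇒ Q>K, reverse
Step 1:
                  A         J         L         D
  Initial    0.1743   0.08075   0.07215    0.3825
  Change     0.3816    0.7632    0.3816   -0.3816
  Equil      0.5559    0.8439    0.4537 9.1666e-04
  solve Keq expr → x = -0.3816; check Q = 0.005103
Then add 0.1861 M of A.
Step 2:
                  A         J         L         D
  Initial     0.742    0.8439    0.4537 9.1666e-04
  Change  -3.0380e-04 -6.0761e-04 -3.0380e-04 3.0380e-04
  Equil      0.7417    0.8433    0.4534   0.00122
  solve Keq expr → x = 3.0380e-04; check Q = 0.005103
Then remove 4.8330e-04 M of D.
Step 3:
                  A         J         L         D
  Initial    0.7417    0.8433    0.4534 7.3716e-04
  Change  -4.7846e-04 -9.5692e-04 -4.7846e-04 4.7846e-04
  Equil      0.7412    0.8424     0.453  0.001216
  solve Keq expr → x = 4.7846e-04; check Q = 0.005103

Q₀ = 4665; Q > K (proceeds reverse)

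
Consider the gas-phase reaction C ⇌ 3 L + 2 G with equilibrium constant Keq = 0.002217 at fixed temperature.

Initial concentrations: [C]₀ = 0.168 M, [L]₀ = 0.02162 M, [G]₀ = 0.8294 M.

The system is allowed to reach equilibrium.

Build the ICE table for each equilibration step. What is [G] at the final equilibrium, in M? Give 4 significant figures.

Q₀ = 4.1380e-05 vs Keq = 0.002217 ⇒ Q<K, forward
Step 1:
                   C          L          G
  Initial      0.168    0.02162     0.8294
  Change     -0.0182    0.05461    0.03641
  Equil       0.1498    0.07623     0.8658
  solve Keq expr → x = 0.0182; check Q = 0.002217

[G]_eq = 0.8658 M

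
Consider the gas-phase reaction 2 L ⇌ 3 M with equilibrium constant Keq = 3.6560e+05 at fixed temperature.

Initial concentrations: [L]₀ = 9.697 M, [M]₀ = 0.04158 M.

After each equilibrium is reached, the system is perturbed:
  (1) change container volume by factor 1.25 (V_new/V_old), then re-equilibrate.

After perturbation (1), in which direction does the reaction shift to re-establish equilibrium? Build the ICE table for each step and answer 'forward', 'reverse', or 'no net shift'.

Q₀ = 7.6450e-07 vs Keq = 3.6560e+05 ⇒ Q<K, forward
Step 1:
                   L          M
  I            9.697    0.04158
  C           -9.606      14.41
  E          0.09085      14.45
  solve Keq expr → x = 4.803; check Q = 3.6560e+05
Then change container volume by factor 1.25 (V_new/V_old).
Step 2:
                   L          M
  I          0.07268      11.56
  C        -0.007577    0.01137
  E           0.0651      11.57
  solve Keq expr → x = 0.003789; check Q = 3.6560e+05

Direction: forward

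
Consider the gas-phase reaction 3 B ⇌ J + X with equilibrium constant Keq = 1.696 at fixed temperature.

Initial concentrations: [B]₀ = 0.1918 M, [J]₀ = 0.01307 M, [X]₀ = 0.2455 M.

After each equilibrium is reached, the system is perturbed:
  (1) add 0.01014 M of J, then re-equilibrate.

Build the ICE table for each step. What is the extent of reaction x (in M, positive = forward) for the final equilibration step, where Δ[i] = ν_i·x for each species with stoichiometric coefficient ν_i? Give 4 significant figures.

Q₀ = 0.4548 vs Keq = 1.696 ⇒ Q<K, forward
Step 1:
                    B           J           X
  Initial      0.1918     0.01307      0.2455
  Change     -0.03581     0.01194     0.01194
  Equil         0.156     0.02501      0.2574
  solve Keq expr → x = 0.01194; check Q = 1.696
Then add 0.01014 M of J.
Step 2:
                    B           J           X
  Initial       0.156     0.03515      0.2574
  Change      0.01138   -0.003794   -0.003794
  Equil        0.1674     0.03135      0.2536
  solve Keq expr → x = -0.003794; check Q = 1.696

x = -0.003794 M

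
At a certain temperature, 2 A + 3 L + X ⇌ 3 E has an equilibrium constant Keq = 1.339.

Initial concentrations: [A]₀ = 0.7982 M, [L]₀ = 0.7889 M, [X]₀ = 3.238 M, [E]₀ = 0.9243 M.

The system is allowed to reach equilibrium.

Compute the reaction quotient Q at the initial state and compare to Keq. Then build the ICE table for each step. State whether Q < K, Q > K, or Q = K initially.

Q₀ = 0.7796 vs Keq = 1.339 ⇒ Q<K, forward
Step 1:
                   A          L          X          E
  init        0.7982     0.7889      3.238     0.9243
  Δ         -0.04043   -0.06065   -0.02022    0.06065
  eq          0.7578     0.7282      3.218      0.985
  solve Keq expr → x = 0.02022; check Q = 1.339

Q₀ = 0.7796; Q < K (proceeds forward)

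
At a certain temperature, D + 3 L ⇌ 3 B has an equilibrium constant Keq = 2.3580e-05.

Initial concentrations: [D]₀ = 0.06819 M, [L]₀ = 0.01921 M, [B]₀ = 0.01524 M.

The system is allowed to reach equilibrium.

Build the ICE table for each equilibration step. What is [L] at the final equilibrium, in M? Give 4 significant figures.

Q₀ = 7.322 vs Keq = 2.3580e-05 ⇒ Q>K, reverse
Step 1:
                    D           L           B
  init        0.06819     0.01921     0.01524
  Δ          0.004944     0.01483    -0.01483
  eq          0.07313     0.03404  4.0823e-04
  solve Keq expr → x = -0.004944; check Q = 2.3580e-05

[L]_eq = 0.03404 M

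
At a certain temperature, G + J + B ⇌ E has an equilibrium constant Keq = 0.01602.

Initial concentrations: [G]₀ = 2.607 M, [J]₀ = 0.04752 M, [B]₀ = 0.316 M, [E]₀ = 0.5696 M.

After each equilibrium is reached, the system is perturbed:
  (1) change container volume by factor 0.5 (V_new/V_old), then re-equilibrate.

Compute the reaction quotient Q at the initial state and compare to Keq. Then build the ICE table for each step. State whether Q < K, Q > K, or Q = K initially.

Q₀ = 14.55 vs Keq = 0.01602 ⇒ Q>K, reverse
Step 1:
                    G           J           B           E
  I             2.607     0.04752       0.316      0.5696
  C            0.5439      0.5439      0.5439     -0.5439
  E             3.151      0.5914      0.8599     0.02567
  solve Keq expr → x = -0.5439; check Q = 0.01602
Then change container volume by factor 0.5 (V_new/V_old).
Step 2:
                    G           J           B           E
  I             6.302       1.183        1.72     0.05135
  C           -0.1177     -0.1177     -0.1177      0.1177
  E             6.184       1.065       1.602      0.1691
  solve Keq expr → x = 0.1177; check Q = 0.01602

Q₀ = 14.55; Q > K (proceeds reverse)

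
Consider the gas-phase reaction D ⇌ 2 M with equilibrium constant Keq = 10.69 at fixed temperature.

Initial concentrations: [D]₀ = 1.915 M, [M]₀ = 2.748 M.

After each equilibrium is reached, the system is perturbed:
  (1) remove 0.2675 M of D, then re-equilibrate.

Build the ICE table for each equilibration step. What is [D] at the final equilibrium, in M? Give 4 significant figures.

[D]_eq = 1.218 M

Q₀ = 3.943 vs Keq = 10.69 ⇒ Q<K, forward
Step 1:
                  D         M
  I           1.915     2.748
  C         -0.5417     1.083
  E           1.373     3.831
  solve Keq expr → x = 0.5417; check Q = 10.69
Then remove 0.2675 M of D.
Step 2:
                  D         M
  I           1.106     3.831
  C          0.1118   -0.2237
  E           1.218     3.608
  solve Keq expr → x = -0.1118; check Q = 10.69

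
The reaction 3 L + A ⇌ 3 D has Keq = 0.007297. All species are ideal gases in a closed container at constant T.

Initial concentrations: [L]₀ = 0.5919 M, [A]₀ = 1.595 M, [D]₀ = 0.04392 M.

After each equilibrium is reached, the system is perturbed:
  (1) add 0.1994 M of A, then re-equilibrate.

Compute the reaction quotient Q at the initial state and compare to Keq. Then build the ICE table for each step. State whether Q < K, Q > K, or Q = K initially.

Q₀ = 2.5614e-04; Q < K (proceeds forward)

Q₀ = 2.5614e-04 vs Keq = 0.007297 ⇒ Q<K, forward
Step 1:
                   L          A          D
  init        0.5919      1.595    0.04392
  Δ         -0.07306   -0.02435    0.07306
  eq          0.5188      1.571      0.117
  solve Keq expr → x = 0.02435; check Q = 0.007297
Then add 0.1994 M of A.
Step 2:
                   L          A          D
  init        0.5188       1.77      0.117
  Δ        -0.003827  -0.001276   0.003827
  eq           0.515      1.769     0.1208
  solve Keq expr → x = 0.001276; check Q = 0.007297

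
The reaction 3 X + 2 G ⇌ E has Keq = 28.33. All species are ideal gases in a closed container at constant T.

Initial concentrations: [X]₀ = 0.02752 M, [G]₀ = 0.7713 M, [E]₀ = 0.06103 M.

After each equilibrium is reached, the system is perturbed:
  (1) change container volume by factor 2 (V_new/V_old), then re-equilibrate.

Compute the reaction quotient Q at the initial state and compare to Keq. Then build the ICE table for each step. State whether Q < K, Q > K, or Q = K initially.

Q₀ = 4922 vs Keq = 28.33 ⇒ Q>K, reverse
Step 1:
                  X         G         E
  I         0.02752    0.7713   0.06103
  C         0.08937   0.05958  -0.02979
  E          0.1169    0.8309   0.03124
  solve Keq expr → x = -0.02979; check Q = 28.33
Then change container volume by factor 2 (V_new/V_old).
Step 2:
                  X         G         E
  I         0.05845    0.4154   0.01562
  C         0.03398   0.02265  -0.01133
  E         0.09243    0.4381  0.004293
  solve Keq expr → x = -0.01133; check Q = 28.33

Q₀ = 4922; Q > K (proceeds reverse)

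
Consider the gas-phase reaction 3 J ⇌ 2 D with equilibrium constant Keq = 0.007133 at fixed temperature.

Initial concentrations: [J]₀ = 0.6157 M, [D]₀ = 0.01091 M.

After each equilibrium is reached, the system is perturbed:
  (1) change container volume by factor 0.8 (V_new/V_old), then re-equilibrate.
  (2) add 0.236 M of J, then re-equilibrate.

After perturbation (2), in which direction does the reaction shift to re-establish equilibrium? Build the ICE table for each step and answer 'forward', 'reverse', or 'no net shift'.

Direction: forward

Q₀ = 5.0997e-04 vs Keq = 0.007133 ⇒ Q<K, forward
Step 1:
                   J          D
  init        0.6157    0.01091
  Δ          -0.0391    0.02607
  eq          0.5766    0.03698
  solve Keq expr → x = 0.01303; check Q = 0.007133
Then change container volume by factor 0.8 (V_new/V_old).
Step 2:
                   J          D
  init        0.7207    0.04622
  Δ        -0.007049     0.0047
  eq          0.7137    0.05092
  solve Keq expr → x = 0.00235; check Q = 0.007133
Then add 0.236 M of J.
Step 3:
                   J          D
  init        0.9497    0.05092
  Δ         -0.03453    0.02302
  eq          0.9152    0.07394
  solve Keq expr → x = 0.01151; check Q = 0.007133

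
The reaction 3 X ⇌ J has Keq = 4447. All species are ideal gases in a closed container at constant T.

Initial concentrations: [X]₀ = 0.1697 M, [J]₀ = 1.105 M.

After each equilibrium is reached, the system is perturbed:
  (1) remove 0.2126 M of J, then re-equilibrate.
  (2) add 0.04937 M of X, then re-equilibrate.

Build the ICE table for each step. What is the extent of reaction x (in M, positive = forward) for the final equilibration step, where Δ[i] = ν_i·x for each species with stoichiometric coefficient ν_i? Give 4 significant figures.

x = 0.01634 M

Q₀ = 226.1 vs Keq = 4447 ⇒ Q<K, forward
Step 1:
                   X          J
  Initial     0.1697      1.105
  Change     -0.1062    0.03539
  Equil      0.06353       1.14
  solve Keq expr → x = 0.03539; check Q = 4447
Then remove 0.2126 M of J.
Step 2:
                   X          J
  Initial    0.06353     0.9278
  Change   -0.004193   0.001398
  Equil      0.05934     0.9292
  solve Keq expr → x = 0.001398; check Q = 4447
Then add 0.04937 M of X.
Step 3:
                   X          J
  Initial     0.1087     0.9292
  Change    -0.04902    0.01634
  Equil      0.05969     0.9455
  solve Keq expr → x = 0.01634; check Q = 4447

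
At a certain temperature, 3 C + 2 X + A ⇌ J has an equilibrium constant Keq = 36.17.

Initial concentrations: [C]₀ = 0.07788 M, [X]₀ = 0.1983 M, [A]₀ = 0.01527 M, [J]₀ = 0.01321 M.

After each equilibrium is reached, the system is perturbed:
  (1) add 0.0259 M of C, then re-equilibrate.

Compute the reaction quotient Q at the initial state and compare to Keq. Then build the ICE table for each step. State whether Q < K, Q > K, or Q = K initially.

Q₀ = 4.6574e+04; Q > K (proceeds reverse)

Q₀ = 4.6574e+04 vs Keq = 36.17 ⇒ Q>K, reverse
Step 1:
                    C           X           A           J
  I           0.07788      0.1983     0.01527     0.01321
  C           0.03938     0.02625     0.01313    -0.01313
  E            0.1173      0.2246      0.0284  8.3502e-05
  solve Keq expr → x = -0.01313; check Q = 36.17
Then add 0.0259 M of C.
Step 2:
                    C           X           A           J
  I            0.1432      0.2246      0.0284  8.3502e-05
  C       -2.0181e-04 -1.3454e-04 -6.7271e-05  6.7271e-05
  E             0.143      0.2244     0.02833  1.5077e-04
  solve Keq expr → x = 6.7271e-05; check Q = 36.17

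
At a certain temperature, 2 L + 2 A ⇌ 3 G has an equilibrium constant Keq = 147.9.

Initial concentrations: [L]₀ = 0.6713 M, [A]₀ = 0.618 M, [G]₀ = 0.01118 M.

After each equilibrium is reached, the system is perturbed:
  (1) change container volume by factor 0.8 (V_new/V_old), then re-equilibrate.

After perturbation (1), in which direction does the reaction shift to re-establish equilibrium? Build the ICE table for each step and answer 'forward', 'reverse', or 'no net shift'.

Direction: forward

Q₀ = 8.1192e-06 vs Keq = 147.9 ⇒ Q<K, forward
Step 1:
                  L         A         G
  init       0.6713     0.618   0.01118
  Δ         -0.4329   -0.4329    0.6493
  eq         0.2384    0.1851    0.6605
  solve Keq expr → x = 0.2164; check Q = 147.9
Then change container volume by factor 0.8 (V_new/V_old).
Step 2:
                  L         A         G
  init        0.298    0.2314    0.8256
  Δ        -0.01059  -0.01059   0.01588
  eq         0.2874    0.2208    0.8415
  solve Keq expr → x = 0.005293; check Q = 147.9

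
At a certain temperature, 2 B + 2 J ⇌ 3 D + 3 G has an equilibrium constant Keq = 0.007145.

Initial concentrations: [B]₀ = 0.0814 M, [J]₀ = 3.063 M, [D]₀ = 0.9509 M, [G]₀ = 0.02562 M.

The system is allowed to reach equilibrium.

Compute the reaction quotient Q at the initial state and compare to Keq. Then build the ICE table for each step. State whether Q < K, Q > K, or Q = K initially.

Q₀ = 2.3259e-04 vs Keq = 0.007145 ⇒ Q<K, forward
Step 1:
                  B         J         D         G
  Initial    0.0814     3.063    0.9509   0.02562
  Change    -0.0237   -0.0237   0.03555   0.03555
  Equil      0.0577     3.039    0.9865   0.06117
  solve Keq expr → x = 0.01185; check Q = 0.007145

Q₀ = 2.3259e-04; Q < K (proceeds forward)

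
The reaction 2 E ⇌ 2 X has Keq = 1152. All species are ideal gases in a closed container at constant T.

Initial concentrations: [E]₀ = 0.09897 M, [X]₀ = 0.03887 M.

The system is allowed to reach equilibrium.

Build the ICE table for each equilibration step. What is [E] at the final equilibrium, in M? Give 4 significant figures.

[E]_eq = 0.003945 M

Q₀ = 0.1542 vs Keq = 1152 ⇒ Q<K, forward
Step 1:
                    E           X
  I           0.09897     0.03887
  C          -0.09503     0.09503
  E          0.003945      0.1339
  solve Keq expr → x = 0.04751; check Q = 1152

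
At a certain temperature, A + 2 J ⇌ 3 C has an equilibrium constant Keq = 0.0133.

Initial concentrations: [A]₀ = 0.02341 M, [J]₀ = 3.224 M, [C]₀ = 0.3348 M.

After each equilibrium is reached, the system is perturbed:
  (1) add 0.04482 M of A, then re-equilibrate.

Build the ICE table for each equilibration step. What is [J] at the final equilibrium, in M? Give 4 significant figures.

[J]_eq = 3.286 M

Q₀ = 0.1542 vs Keq = 0.0133 ⇒ Q>K, reverse
Step 1:
                  A         J         C
  I         0.02341     3.224    0.3348
  C         0.04125   0.08249   -0.1237
  E         0.06466     3.306    0.2111
  solve Keq expr → x = -0.04125; check Q = 0.0133
Then add 0.04482 M of A.
Step 2:
                  A         J         C
  I          0.1095     3.306    0.2111
  C        -0.01041  -0.02082   0.03124
  E         0.09907     3.286    0.2423
  solve Keq expr → x = 0.01041; check Q = 0.0133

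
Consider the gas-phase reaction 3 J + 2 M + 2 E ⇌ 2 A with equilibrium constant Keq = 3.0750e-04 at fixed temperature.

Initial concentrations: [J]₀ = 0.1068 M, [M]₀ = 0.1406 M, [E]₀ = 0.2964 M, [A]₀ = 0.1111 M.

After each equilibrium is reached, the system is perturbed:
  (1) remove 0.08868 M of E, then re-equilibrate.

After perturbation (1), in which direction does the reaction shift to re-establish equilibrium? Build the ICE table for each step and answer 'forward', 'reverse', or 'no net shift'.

Q₀ = 5834 vs Keq = 3.0750e-04 ⇒ Q>K, reverse
Step 1:
                   J          M          E          A
  I           0.1068     0.1406     0.2964     0.1111
  C           0.1663     0.1108     0.1108    -0.1108
  E           0.2731     0.2514     0.4072 2.5622e-04
  solve Keq expr → x = -0.05542; check Q = 3.0750e-04
Then remove 0.08868 M of E.
Step 2:
                   J          M          E          A
  I           0.2731     0.2514     0.3186 2.5622e-04
  C       8.3435e-05 5.5623e-05 5.5623e-05 -5.5623e-05
  E           0.2731     0.2515     0.3186 2.0060e-04
  solve Keq expr → x = -2.7812e-05; check Q = 3.0750e-04

Direction: reverse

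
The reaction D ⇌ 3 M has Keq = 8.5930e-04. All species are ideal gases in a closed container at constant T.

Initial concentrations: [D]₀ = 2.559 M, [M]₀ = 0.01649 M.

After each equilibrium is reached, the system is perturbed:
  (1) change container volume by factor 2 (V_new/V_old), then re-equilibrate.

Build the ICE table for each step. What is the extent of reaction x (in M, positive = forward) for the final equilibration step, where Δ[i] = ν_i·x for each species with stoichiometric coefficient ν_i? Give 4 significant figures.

Q₀ = 1.7522e-06 vs Keq = 8.5930e-04 ⇒ Q<K, forward
Step 1:
                   D          M
  Initial      2.559    0.01649
  Change    -0.03764     0.1129
  Equil        2.521     0.1294
  solve Keq expr → x = 0.03764; check Q = 8.5930e-04
Then change container volume by factor 2 (V_new/V_old).
Step 2:
                   D          M
  Initial      1.261     0.0647
  Change    -0.01255    0.03766
  Equil        1.248     0.1024
  solve Keq expr → x = 0.01255; check Q = 8.5930e-04

x = 0.01255 M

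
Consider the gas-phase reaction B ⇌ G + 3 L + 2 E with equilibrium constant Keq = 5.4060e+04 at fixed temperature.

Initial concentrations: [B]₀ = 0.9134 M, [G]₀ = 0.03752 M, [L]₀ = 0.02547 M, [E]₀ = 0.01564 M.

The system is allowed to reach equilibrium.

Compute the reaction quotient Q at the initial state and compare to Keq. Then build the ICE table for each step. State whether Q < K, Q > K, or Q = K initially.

Q₀ = 1.6602e-10; Q < K (proceeds forward)

Q₀ = 1.6602e-10 vs Keq = 5.4060e+04 ⇒ Q<K, forward
Step 1:
                   B          G          L          E
  Initial     0.9134    0.03752    0.02547    0.01564
  Change     -0.9121     0.9121      2.736      1.824
  Equil     0.001253     0.9497      2.762       1.84
  solve Keq expr → x = 0.9121; check Q = 5.4060e+04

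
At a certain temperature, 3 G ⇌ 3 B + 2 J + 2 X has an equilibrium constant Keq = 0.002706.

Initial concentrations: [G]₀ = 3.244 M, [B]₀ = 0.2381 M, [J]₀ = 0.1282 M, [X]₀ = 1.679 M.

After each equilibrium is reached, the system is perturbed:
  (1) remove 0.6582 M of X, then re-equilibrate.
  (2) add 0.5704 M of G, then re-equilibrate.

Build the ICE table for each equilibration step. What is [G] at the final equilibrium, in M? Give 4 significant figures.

[G]_eq = 3.366 M

Q₀ = 1.8319e-05 vs Keq = 0.002706 ⇒ Q<K, forward
Step 1:
                  G         B         J         X
  init        3.244    0.2381    0.1282     1.679
  Δ         -0.3136    0.3136    0.2091    0.2091
  eq           2.93    0.5517    0.3373     1.888
  solve Keq expr → x = 0.1045; check Q = 0.002706
Then remove 0.6582 M of X.
Step 2:
                  G         B         J         X
  init         2.93    0.5517    0.3373      1.23
  Δ        -0.07898   0.07898   0.05265   0.05265
  eq          2.851    0.6307    0.3899     1.283
  solve Keq expr → x = 0.02633; check Q = 0.002706
Then add 0.5704 M of G.
Step 3:
                  G         B         J         X
  init        3.422    0.6307    0.3899     1.283
  Δ        -0.05622   0.05622   0.03748   0.03748
  eq          3.366    0.6869    0.4274      1.32
  solve Keq expr → x = 0.01874; check Q = 0.002706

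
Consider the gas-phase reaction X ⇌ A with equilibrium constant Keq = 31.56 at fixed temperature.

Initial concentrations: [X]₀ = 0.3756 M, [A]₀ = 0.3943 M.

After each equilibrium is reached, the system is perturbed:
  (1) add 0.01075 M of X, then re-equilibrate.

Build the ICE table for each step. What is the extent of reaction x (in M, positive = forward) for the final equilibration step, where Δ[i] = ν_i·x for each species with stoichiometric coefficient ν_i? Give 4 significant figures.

Q₀ = 1.05 vs Keq = 31.56 ⇒ Q<K, forward
Step 1:
                   X          A
  Initial     0.3756     0.3943
  Change      -0.352      0.352
  Equil      0.02365     0.7463
  solve Keq expr → x = 0.352; check Q = 31.56
Then add 0.01075 M of X.
Step 2:
                   X          A
  Initial     0.0344     0.7463
  Change    -0.01042    0.01042
  Equil      0.02398     0.7567
  solve Keq expr → x = 0.01042; check Q = 31.56

x = 0.01042 M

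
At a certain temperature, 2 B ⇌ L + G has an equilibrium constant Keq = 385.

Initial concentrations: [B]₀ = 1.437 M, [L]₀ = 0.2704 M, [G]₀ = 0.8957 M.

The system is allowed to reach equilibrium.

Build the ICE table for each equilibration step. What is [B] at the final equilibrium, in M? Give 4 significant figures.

[B]_eq = 0.06274 M

Q₀ = 0.1173 vs Keq = 385 ⇒ Q<K, forward
Step 1:
                  B         L         G
  Initial     1.437    0.2704    0.8957
  Change     -1.374    0.6871    0.6871
  Equil     0.06274    0.9575     1.583
  solve Keq expr → x = 0.6871; check Q = 385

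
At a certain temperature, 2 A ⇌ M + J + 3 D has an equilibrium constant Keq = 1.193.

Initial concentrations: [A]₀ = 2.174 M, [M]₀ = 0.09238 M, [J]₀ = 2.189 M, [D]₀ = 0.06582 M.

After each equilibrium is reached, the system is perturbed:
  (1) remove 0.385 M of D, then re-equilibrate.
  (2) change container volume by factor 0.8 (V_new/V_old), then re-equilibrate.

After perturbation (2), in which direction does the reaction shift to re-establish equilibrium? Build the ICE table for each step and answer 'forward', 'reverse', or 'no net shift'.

Q₀ = 1.2201e-05 vs Keq = 1.193 ⇒ Q<K, forward
Step 1:
                   A          M          J          D
  Initial      2.174    0.09238      2.189    0.06582
  Change      -0.778      0.389      0.389      1.167
  Equil        1.396     0.4814      2.578      1.233
  solve Keq expr → x = 0.389; check Q = 1.193
Then remove 0.385 M of D.
Step 2:
                   A          M          J          D
  Initial      1.396     0.4814      2.578     0.8478
  Change     -0.1524    0.07618    0.07618     0.2285
  Equil        1.244     0.5575      2.654      1.076
  solve Keq expr → x = 0.07618; check Q = 1.193
Then change container volume by factor 0.8 (V_new/V_old).
Step 3:
                   A          M          J          D
  Initial      1.555     0.6969      3.318      1.345
  Change      0.1169   -0.05846   -0.05846    -0.1754
  Equil        1.671     0.6385      3.259       1.17
  solve Keq expr → x = -0.05846; check Q = 1.193

Direction: reverse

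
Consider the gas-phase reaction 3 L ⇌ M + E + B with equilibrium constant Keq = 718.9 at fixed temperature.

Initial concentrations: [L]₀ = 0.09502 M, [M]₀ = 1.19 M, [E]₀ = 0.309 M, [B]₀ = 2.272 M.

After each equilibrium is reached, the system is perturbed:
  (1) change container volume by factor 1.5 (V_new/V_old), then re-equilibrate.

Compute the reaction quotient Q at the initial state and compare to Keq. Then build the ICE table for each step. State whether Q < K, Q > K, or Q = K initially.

Q₀ = 973.8 vs Keq = 718.9 ⇒ Q>K, reverse
Step 1:
                    L           M           E           B
  Initial     0.09502        1.19       0.309       2.272
  Change     0.009608   -0.003203   -0.003203   -0.003203
  Equil        0.1046       1.187      0.3058       2.269
  solve Keq expr → x = -0.003203; check Q = 718.9
Then change container volume by factor 1.5 (V_new/V_old).
Step 2:
                    L           M           E           B
  Initial     0.06975      0.7912      0.2039       1.513
  Change            0           0           0           0
  Equil       0.06975      0.7912      0.2039       1.513
  solve Keq expr → x = 0; check Q = 718.9

Q₀ = 973.8; Q > K (proceeds reverse)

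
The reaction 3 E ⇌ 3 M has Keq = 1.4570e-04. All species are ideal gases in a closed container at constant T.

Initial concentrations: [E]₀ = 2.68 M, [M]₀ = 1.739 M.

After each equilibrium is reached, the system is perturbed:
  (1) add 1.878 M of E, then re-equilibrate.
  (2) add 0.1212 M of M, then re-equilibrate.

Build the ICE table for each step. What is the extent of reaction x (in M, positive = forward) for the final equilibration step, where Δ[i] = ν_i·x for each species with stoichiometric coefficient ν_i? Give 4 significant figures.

Q₀ = 0.2732 vs Keq = 1.4570e-04 ⇒ Q>K, reverse
Step 1:
                  E         M
  Initial      2.68     1.739
  Change      1.518    -1.518
  Equil       4.198    0.2209
  solve Keq expr → x = -0.506; check Q = 1.4570e-04
Then add 1.878 M of E.
Step 2:
                  E         M
  Initial     6.076    0.2209
  Change   -0.09388   0.09388
  Equil       5.982    0.3148
  solve Keq expr → x = 0.03129; check Q = 1.4570e-04
Then add 0.1212 M of M.
Step 3:
                  E         M
  Initial     5.982     0.436
  Change     0.1151   -0.1151
  Equil       6.097    0.3208
  solve Keq expr → x = -0.03838; check Q = 1.4570e-04

x = -0.03838 M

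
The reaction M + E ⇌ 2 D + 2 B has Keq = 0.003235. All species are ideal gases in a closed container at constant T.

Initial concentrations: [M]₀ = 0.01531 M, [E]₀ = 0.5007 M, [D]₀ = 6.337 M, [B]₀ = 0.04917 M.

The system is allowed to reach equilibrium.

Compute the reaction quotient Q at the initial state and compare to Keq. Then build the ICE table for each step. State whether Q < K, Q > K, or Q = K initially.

Q₀ = 12.67 vs Keq = 0.003235 ⇒ Q>K, reverse
Step 1:
                   M          E          D          B
  init       0.01531     0.5007      6.337    0.04917
  Δ          0.02394    0.02394   -0.04787   -0.04787
  eq         0.03925     0.5246      6.289   0.001298
  solve Keq expr → x = -0.02394; check Q = 0.003235

Q₀ = 12.67; Q > K (proceeds reverse)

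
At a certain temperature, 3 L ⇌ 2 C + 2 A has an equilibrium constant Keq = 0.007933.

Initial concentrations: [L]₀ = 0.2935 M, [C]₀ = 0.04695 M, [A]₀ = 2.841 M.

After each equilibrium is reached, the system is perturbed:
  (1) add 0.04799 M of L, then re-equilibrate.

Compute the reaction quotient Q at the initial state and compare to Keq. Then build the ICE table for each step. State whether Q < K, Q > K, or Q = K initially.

Q₀ = 0.7037 vs Keq = 0.007933 ⇒ Q>K, reverse
Step 1:
                    L           C           A
  init         0.2935     0.04695       2.841
  Δ           0.06038    -0.04026    -0.04026
  eq           0.3539    0.006695       2.801
  solve Keq expr → x = -0.02013; check Q = 0.007933
Then add 0.04799 M of L.
Step 2:
                    L           C           A
  init         0.4019    0.006695       2.801
  Δ         -0.002013    0.001342    0.001342
  eq           0.3999    0.008037       2.802
  solve Keq expr → x = 6.7116e-04; check Q = 0.007933

Q₀ = 0.7037; Q > K (proceeds reverse)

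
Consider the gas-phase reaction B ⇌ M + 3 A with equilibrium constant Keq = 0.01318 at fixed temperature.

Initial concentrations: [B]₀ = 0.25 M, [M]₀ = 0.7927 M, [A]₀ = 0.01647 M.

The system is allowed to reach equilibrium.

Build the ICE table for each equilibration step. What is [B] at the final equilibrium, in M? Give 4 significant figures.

Q₀ = 1.4166e-05 vs Keq = 0.01318 ⇒ Q<K, forward
Step 1:
                    B           M           A
  init           0.25      0.7927     0.01647
  Δ          -0.04387     0.04387      0.1316
  eq           0.2061      0.8366      0.1481
  solve Keq expr → x = 0.04387; check Q = 0.01318

[B]_eq = 0.2061 M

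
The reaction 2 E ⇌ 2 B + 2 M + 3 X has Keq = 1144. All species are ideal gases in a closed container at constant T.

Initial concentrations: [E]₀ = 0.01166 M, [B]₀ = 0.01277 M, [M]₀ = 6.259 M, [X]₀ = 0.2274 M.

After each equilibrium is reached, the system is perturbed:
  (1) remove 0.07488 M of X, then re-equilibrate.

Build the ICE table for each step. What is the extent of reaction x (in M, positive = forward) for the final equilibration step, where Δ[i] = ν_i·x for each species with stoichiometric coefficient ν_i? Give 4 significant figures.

Q₀ = 0.5525 vs Keq = 1144 ⇒ Q<K, forward
Step 1:
                  E         B         M         X
  I         0.01166   0.01277     6.259    0.2274
  C        -0.01113   0.01113   0.01113   0.01669
  E       5.3420e-04    0.0239      6.27    0.2441
  solve Keq expr → x = 0.005563; check Q = 1144
Then remove 0.07488 M of X.
Step 2:
                  E         B         M         X
  I       5.3420e-04    0.0239      6.27    0.1692
  C       -2.2207e-04 2.2207e-04 2.2207e-04 3.3311e-04
  E       3.1213e-04   0.02412      6.27    0.1695
  solve Keq expr → x = 1.1104e-04; check Q = 1144

x = 1.1104e-04 M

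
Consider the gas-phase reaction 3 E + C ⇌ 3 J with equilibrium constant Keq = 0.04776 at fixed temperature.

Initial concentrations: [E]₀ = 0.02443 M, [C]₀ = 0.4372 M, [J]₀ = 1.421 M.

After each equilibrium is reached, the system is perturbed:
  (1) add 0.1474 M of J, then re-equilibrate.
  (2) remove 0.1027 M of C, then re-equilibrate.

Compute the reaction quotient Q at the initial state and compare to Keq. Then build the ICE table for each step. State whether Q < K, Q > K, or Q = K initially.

Q₀ = 4.5012e+05; Q > K (proceeds reverse)

Q₀ = 4.5012e+05 vs Keq = 0.04776 ⇒ Q>K, reverse
Step 1:
                   E          C          J
  init       0.02443     0.4372      1.421
  Δ            1.058     0.3527     -1.058
  eq           1.082     0.7899      0.363
  solve Keq expr → x = -0.3527; check Q = 0.04776
Then add 0.1474 M of J.
Step 2:
                   E          C          J
  init         1.082     0.7899     0.5104
  Δ            0.106    0.03533     -0.106
  eq           1.188     0.8252     0.4044
  solve Keq expr → x = -0.03533; check Q = 0.04776
Then remove 0.1027 M of C.
Step 3:
                   E          C          J
  init         1.188     0.7225     0.4044
  Δ          0.01265   0.004216   -0.01265
  eq           1.201     0.7267     0.3918
  solve Keq expr → x = -0.004216; check Q = 0.04776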